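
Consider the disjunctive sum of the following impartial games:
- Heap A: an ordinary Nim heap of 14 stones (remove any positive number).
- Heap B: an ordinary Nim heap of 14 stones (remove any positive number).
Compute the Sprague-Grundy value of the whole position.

Heap A is a plain Nim heap of size 14, so its Grundy value is 14.
Heap B is a plain Nim heap of size 14, so its Grundy value is 14.
The value of a disjunctive sum is the nim-sum of the parts.
Combined value = 14 XOR 14 = 0.

0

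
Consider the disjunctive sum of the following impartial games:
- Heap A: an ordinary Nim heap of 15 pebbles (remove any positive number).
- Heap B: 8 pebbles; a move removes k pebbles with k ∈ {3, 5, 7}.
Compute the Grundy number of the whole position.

13

Heap A is a plain Nim heap of size 15, so its Grundy value is 15.
For heap B, compute g(0), g(1), … with moves {3, 5, 7}:
k:     0  1  2  3  4  5  6  7  8
g(k):  0  0  0  1  1  1  2  2  2
So g(8) = 2.
The value of a disjunctive sum is the nim-sum of the parts.
Combined value = 15 ⊕ 2 = 13.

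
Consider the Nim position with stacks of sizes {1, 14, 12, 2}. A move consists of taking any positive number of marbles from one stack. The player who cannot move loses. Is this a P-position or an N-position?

Compute the nim-sum pairwise:
1 ⊕ 14 = 15
15 ⊕ 12 = 3
3 ⊕ 2 = 1
The nim-sum is 1 ≠ 0, so this is an N-position: the player to move can win.

N-position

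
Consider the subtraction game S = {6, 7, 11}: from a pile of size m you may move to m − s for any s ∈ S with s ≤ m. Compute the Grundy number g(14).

2

Build the Grundy sequence with g(k) = mex{g(k−s) : s ∈ {6, 7, 11}, s ≤ k}:
g(0) = mex{} = 0
g(1) = mex{} = 0
g(2) = mex{} = 0
g(3) = mex{} = 0
g(4) = mex{} = 0
g(5) = mex{} = 0
g(6) = mex{0} = 1
g(7) = mex{0} = 1
g(8) = mex{0} = 1
g(9) = mex{0} = 1
g(10) = mex{0} = 1
g(11) = mex{0} = 1
g(12) = mex{0,1} = 2
g(13) = mex{0,1} = 2
g(14) = mex{0,1} = 2
So g(14) = 2.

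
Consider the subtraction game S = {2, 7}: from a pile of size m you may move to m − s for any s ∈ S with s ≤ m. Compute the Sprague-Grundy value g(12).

1

Build the Grundy sequence with g(k) = mex{g(k−s) : s ∈ {2, 7}, s ≤ k}:
k:     0  1  2  3  4  5  6  7  8  9 10 11 12
g(k):  0  0  1  1  0  0  1  1  2  0  0  1  1
So g(12) = 1.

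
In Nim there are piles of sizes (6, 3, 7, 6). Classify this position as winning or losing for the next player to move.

Winning position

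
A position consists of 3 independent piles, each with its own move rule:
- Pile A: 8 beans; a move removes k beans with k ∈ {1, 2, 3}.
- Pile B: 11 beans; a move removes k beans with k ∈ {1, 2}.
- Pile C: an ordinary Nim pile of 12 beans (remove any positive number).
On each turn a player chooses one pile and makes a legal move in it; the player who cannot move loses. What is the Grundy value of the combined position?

14

Grundy values for pile A (subtraction set {1, 2, 3}):
k:     0  1  2  3  4  5  6  7  8
g(k):  0  1  2  3  0  1  2  3  0
So g(8) = 0.
For pile B, compute g(0), g(1), … with moves {1, 2}:
g(0) = mex{} = 0
g(1) = mex{0} = 1
g(2) = mex{0,1} = 2
g(3) = mex{1,2} = 0
g(4) = mex{0,2} = 1
g(5) = mex{0,1} = 2
g(6) = mex{1,2} = 0
g(7) = mex{0,2} = 1
g(8) = mex{0,1} = 2
g(9) = mex{1,2} = 0
g(10) = mex{0,2} = 1
g(11) = mex{0,1} = 2
So g(11) = 2.
Pile C is a plain Nim pile of size 12, so its Grundy value is 12.
By the Sprague-Grundy theorem, the Grundy value of a sum of independent games is the XOR of the component values.
Combined value = 0 ⊕ 2 ⊕ 12 = 14.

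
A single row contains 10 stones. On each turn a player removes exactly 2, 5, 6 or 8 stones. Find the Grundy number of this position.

3

Grundy values for subtraction set {2, 5, 6, 8}:
g(0) = mex{} = 0
g(1) = mex{} = 0
g(2) = mex{0} = 1
g(3) = mex{0} = 1
g(4) = mex{1} = 0
g(5) = mex{0,1} = 2
g(6) = mex{0} = 1
g(7) = mex{0,1,2} = 3
g(8) = mex{0,1} = 2
g(9) = mex{0,1,3} = 2
g(10) = mex{0,1,2} = 3
So g(10) = 3.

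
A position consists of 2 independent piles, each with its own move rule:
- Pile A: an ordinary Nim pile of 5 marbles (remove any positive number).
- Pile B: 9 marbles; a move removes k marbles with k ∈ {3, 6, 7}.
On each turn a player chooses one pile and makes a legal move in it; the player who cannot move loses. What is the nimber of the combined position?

Pile A is a plain Nim pile of size 5, so its Grundy value is 5.
For pile B, compute g(0), g(1), … with moves {3, 6, 7}:
k:     0  1  2  3  4  5  6  7  8  9
g(k):  0  0  0  1  1  1  2  2  2  3
So g(9) = 3.
By the Sprague-Grundy theorem, the Grundy value of a sum of independent games is the XOR of the component values.
Combined value = 5 ⊕ 3 = 6.

6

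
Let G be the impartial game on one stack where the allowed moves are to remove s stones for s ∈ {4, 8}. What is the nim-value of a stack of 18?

1

Grundy values for subtraction set {4, 8}:
k:     0  1  2  3  4  5  6  7  8  9 10 11 12 13 14 15 16 17 18
g(k):  0  0  0  0  1  1  1  1  2  2  2  2  0  0  0  0  1  1  1
So g(18) = 1.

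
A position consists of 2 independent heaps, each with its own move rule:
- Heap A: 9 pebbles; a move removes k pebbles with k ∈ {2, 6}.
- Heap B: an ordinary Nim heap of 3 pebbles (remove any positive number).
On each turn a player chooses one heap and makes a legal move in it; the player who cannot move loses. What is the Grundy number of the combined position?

3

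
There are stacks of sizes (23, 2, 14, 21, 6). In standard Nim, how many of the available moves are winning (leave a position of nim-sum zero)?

Nim-sum: 23 ^ 2 ^ 14 ^ 21 ^ 6 = 8.
The overall nim-sum is X = 8. A stack of size p has a winning move iff p XOR X < p (reduce it to p XOR X).
  23: 23 XOR 8 = 31 ≥ 23 — no move.
  2: 2 XOR 8 = 10 ≥ 2 — no move.
  14: 14 XOR 8 = 6 < 14 — winning move (to 6).
  21: 21 XOR 8 = 29 ≥ 21 — no move.
  6: 6 XOR 8 = 14 ≥ 6 — no move.
That gives 1 winning move.

1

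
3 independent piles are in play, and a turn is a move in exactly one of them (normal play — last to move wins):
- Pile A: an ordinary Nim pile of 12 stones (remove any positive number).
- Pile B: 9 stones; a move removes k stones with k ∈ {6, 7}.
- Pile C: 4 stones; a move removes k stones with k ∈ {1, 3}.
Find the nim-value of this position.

Pile A is a plain Nim pile of size 12, so its Grundy value is 12.
Grundy values for pile B (subtraction set {6, 7}):
g(0) = mex{} = 0
g(1) = mex{} = 0
g(2) = mex{} = 0
g(3) = mex{} = 0
g(4) = mex{} = 0
g(5) = mex{} = 0
g(6) = mex{0} = 1
g(7) = mex{0} = 1
g(8) = mex{0} = 1
g(9) = mex{0} = 1
So g(9) = 1.
For pile C, compute g(0), g(1), … with moves {1, 3}:
k:     0  1  2  3  4
g(k):  0  1  0  1  0
So g(4) = 0.
By the Sprague-Grundy theorem, the Grundy value of a sum of independent games is the XOR of the component values.
Combined value = 12 ⊕ 1 ⊕ 0 = 13.

13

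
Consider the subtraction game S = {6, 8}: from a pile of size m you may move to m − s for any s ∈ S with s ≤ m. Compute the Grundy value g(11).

Compute g(0), g(1), … for moves {6, 8}:
k:     0  1  2  3  4  5  6  7  8  9 10 11
g(k):  0  0  0  0  0  0  1  1  1  1  1  1
So g(11) = 1.

1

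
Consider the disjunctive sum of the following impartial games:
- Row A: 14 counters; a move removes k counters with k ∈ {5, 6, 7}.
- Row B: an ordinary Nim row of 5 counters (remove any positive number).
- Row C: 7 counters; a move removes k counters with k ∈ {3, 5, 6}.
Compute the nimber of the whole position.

Build the Grundy sequence for row A with g(k) = mex{g(k−s) : s ∈ {5, 6, 7}, s ≤ k}:
g(0) = mex{} = 0
g(1) = mex{} = 0
g(2) = mex{} = 0
g(3) = mex{} = 0
g(4) = mex{} = 0
g(5) = mex{0} = 1
g(6) = mex{0} = 1
g(7) = mex{0} = 1
g(8) = mex{0} = 1
g(9) = mex{0} = 1
g(10) = mex{0,1} = 2
g(11) = mex{0,1} = 2
g(12) = mex{1} = 0
g(13) = mex{1} = 0
g(14) = mex{1} = 0
So g(14) = 0.
Row B is a plain Nim row of size 5, so its Grundy value is 5.
For row C, compute g(0), g(1), … with moves {3, 5, 6}:
g(0) = mex{} = 0
g(1) = mex{} = 0
g(2) = mex{} = 0
g(3) = mex{0} = 1
g(4) = mex{0} = 1
g(5) = mex{0} = 1
g(6) = mex{0,1} = 2
g(7) = mex{0,1} = 2
So g(7) = 2.
The value of a disjunctive sum is the nim-sum of the parts.
Combined value = 0 ⊕ 5 ⊕ 2 = 7.

7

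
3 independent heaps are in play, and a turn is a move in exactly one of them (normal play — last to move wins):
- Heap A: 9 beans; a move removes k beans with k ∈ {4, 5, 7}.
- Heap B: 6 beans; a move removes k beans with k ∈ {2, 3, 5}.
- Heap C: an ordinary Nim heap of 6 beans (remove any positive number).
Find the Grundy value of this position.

Build the Grundy sequence for heap A with g(k) = mex{g(k−s) : s ∈ {4, 5, 7}, s ≤ k}:
g(0) = mex{} = 0
g(1) = mex{} = 0
g(2) = mex{} = 0
g(3) = mex{} = 0
g(4) = mex{0} = 1
g(5) = mex{0} = 1
g(6) = mex{0} = 1
g(7) = mex{0} = 1
g(8) = mex{0,1} = 2
g(9) = mex{0,1} = 2
So g(9) = 2.
For heap B, compute g(0), g(1), … with moves {2, 3, 5}:
g(0) = mex{} = 0
g(1) = mex{} = 0
g(2) = mex{0} = 1
g(3) = mex{0} = 1
g(4) = mex{0,1} = 2
g(5) = mex{0,1} = 2
g(6) = mex{0,1,2} = 3
So g(6) = 3.
Heap C is a plain Nim heap of size 6, so its Grundy value is 6.
By the Sprague-Grundy theorem, the Grundy value of a sum of independent games is the XOR of the component values.
Combined value = 2 ⊕ 3 ⊕ 6 = 7.

7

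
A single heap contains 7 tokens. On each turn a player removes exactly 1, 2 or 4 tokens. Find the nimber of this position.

Compute g(0), g(1), … for moves {1, 2, 4}:
k:     0  1  2  3  4  5  6  7
g(k):  0  1  2  0  1  2  0  1
So g(7) = 1.

1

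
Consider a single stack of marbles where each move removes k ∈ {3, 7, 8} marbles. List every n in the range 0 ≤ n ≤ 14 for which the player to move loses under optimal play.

0, 1, 2, 6, 11, 12

Build the Grundy sequence with g(k) = mex{g(k−s) : s ∈ {3, 7, 8}, s ≤ k}:
g(0) = mex{} = 0
g(1) = mex{} = 0
g(2) = mex{} = 0
g(3) = mex{0} = 1
g(4) = mex{0} = 1
g(5) = mex{0} = 1
g(6) = mex{1} = 0
g(7) = mex{0,1} = 2
g(8) = mex{0,1} = 2
g(9) = mex{0} = 1
g(10) = mex{0,1,2} = 3
g(11) = mex{1,2} = 0
g(12) = mex{1} = 0
g(13) = mex{0,1,3} = 2
g(14) = mex{0,2} = 1
The P-positions (g = 0) in 0..14 are 0, 1, 2, 6, 11, 12.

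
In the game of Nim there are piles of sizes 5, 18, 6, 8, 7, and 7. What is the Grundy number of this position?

25

Nim-sum: 5 XOR 18 XOR 6 XOR 8 XOR 7 XOR 7 = 25.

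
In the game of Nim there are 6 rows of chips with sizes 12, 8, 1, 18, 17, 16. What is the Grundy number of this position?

22

In binary:
  01100  (12)
  01000  (8)
  00001  (1)
  10010  (18)
  10001  (17)
  10000  (16)
  -----
  10110  (22)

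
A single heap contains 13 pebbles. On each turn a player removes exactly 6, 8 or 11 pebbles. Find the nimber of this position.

2

Compute g(0), g(1), … for moves {6, 8, 11}:
g(0) = mex{} = 0
g(1) = mex{} = 0
g(2) = mex{} = 0
g(3) = mex{} = 0
g(4) = mex{} = 0
g(5) = mex{} = 0
g(6) = mex{0} = 1
g(7) = mex{0} = 1
g(8) = mex{0} = 1
g(9) = mex{0} = 1
g(10) = mex{0} = 1
g(11) = mex{0} = 1
g(12) = mex{0,1} = 2
g(13) = mex{0,1} = 2
So g(13) = 2.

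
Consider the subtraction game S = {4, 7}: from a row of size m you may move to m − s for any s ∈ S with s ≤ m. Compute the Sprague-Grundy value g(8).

2

Build the Grundy sequence with g(k) = mex{g(k−s) : s ∈ {4, 7}, s ≤ k}:
k:     0  1  2  3  4  5  6  7  8
g(k):  0  0  0  0  1  1  1  1  2
So g(8) = 2.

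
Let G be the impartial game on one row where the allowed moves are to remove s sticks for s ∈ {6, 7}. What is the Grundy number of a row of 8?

1

Grundy values for subtraction set {6, 7}:
k:     0  1  2  3  4  5  6  7  8
g(k):  0  0  0  0  0  0  1  1  1
So g(8) = 1.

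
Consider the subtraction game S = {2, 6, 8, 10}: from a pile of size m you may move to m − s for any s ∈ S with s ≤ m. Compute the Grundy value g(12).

Build the Grundy sequence with g(k) = mex{g(k−s) : s ∈ {2, 6, 8, 10}, s ≤ k}:
k:     0  1  2  3  4  5  6  7  8  9 10 11 12
g(k):  0  0  1  1  0  0  1  1  2  2  3  3  2
So g(12) = 2.

2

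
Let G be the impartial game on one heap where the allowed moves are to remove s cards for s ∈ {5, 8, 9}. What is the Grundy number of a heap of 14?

0

Build the Grundy sequence with g(k) = mex{g(k−s) : s ∈ {5, 8, 9}, s ≤ k}:
k:     0  1  2  3  4  5  6  7  8  9 10 11 12 13 14
g(k):  0  0  0  0  0  1  1  1  1  1  2  2  2  2  0
So g(14) = 0.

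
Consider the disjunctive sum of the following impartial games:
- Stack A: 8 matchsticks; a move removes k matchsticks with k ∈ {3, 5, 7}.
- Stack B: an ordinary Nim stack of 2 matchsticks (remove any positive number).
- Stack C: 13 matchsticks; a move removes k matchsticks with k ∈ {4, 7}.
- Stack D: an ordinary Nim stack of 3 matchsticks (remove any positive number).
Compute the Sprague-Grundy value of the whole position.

Build the Grundy sequence for stack A with g(k) = mex{g(k−s) : s ∈ {3, 5, 7}, s ≤ k}:
k:     0  1  2  3  4  5  6  7  8
g(k):  0  0  0  1  1  1  2  2  2
So g(8) = 2.
Stack B is a plain Nim stack of size 2, so its Grundy value is 2.
For stack C, compute g(0), g(1), … with moves {4, 7}:
k:     0  1  2  3  4  5  6  7  8  9 10 11 12 13
g(k):  0  0  0  0  1  1  1  1  2  2  2  0  0  0
So g(13) = 0.
Stack D is a plain Nim stack of size 3, so its Grundy value is 3.
By the Sprague-Grundy theorem, the Grundy value of a sum of independent games is the XOR of the component values.
Combined value = 2 ⊕ 2 ⊕ 0 ⊕ 3 = 3.

3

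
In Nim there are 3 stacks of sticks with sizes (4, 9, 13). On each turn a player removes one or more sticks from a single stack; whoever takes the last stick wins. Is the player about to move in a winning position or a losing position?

Nim-sum: 4 ⊕ 9 ⊕ 13 = 0.
The nim-sum is 0, so this is a P-position: the player to move is in a losing position under optimal play.

Losing position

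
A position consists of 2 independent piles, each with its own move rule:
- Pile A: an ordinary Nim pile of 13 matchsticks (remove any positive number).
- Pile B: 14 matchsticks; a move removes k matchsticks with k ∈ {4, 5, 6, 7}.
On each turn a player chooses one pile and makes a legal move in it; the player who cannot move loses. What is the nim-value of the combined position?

Pile A is a plain Nim pile of size 13, so its Grundy value is 13.
Grundy values for pile B (subtraction set {4, 5, 6, 7}):
k:     0  1  2  3  4  5  6  7  8  9 10 11 12 13 14
g(k):  0  0  0  0  1  1  1  1  2  2  2  0  0  0  0
So g(14) = 0.
By the Sprague-Grundy theorem, the Grundy value of a sum of independent games is the XOR of the component values.
Combined value = 13 XOR 0 = 13.

13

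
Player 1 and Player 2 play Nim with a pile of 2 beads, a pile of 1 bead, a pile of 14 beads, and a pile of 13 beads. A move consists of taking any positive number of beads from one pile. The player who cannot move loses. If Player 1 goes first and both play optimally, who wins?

Player 2 wins

Nim-sum: 2 ^ 1 ^ 14 ^ 13 = 0.
The nim-sum is 0, so this is a P-position: the player to move is in a losing position under optimal play; Player 1 is about to move from it and so loses — Player 2 wins.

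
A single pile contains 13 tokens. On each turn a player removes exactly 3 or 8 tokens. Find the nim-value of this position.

0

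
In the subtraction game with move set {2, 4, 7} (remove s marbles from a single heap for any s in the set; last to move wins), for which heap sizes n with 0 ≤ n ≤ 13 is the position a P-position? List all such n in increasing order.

0, 1, 6, 9, 12

Compute g(0), g(1), … for moves {2, 4, 7}:
g(0) = mex{} = 0
g(1) = mex{} = 0
g(2) = mex{0} = 1
g(3) = mex{0} = 1
g(4) = mex{0,1} = 2
g(5) = mex{0,1} = 2
g(6) = mex{1,2} = 0
g(7) = mex{0,1,2} = 3
g(8) = mex{0,2} = 1
g(9) = mex{1,2,3} = 0
g(10) = mex{0,1} = 2
g(11) = mex{0,2,3} = 1
g(12) = mex{1,2} = 0
g(13) = mex{0,1} = 2
The P-positions (g = 0) in 0..13 are 0, 1, 6, 9, 12.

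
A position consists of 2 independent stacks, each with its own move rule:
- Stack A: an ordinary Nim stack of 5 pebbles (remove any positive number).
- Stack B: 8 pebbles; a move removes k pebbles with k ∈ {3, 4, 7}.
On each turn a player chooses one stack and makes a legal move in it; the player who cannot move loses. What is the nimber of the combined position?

7

Stack A is a plain Nim stack of size 5, so its Grundy value is 5.
For stack B, compute g(0), g(1), … with moves {3, 4, 7}:
k:     0  1  2  3  4  5  6  7  8
g(k):  0  0  0  1  1  1  2  2  2
So g(8) = 2.
By the Sprague-Grundy theorem, the Grundy value of a sum of independent games is the XOR of the component values.
Combined value = 5 ⊕ 2 = 7.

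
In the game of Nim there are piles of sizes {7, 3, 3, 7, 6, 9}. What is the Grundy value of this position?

15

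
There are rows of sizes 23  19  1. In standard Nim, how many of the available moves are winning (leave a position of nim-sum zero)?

1

Bitwise XOR of the heap sizes:
  10111  (23)
  10011  (19)
  00001  (1)
  -----
  00101  (5)
The overall nim-sum is X = 5. A row of size p has a winning move iff p XOR X < p (reduce it to p XOR X).
  23: 23 XOR 5 = 18 < 23 — winning move (to 18).
  19: 19 XOR 5 = 22 ≥ 19 — no move.
  1: 1 XOR 5 = 4 ≥ 1 — no move.
That gives 1 winning move.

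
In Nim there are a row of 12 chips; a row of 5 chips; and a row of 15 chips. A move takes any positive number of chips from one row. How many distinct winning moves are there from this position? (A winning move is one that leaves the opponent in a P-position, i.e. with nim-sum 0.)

Bitwise XOR of the heap sizes:
  1100  (12)
  0101  (5)
  1111  (15)
  ----
  0110  (6)
The overall nim-sum is X = 6. A row of size p has a winning move iff p XOR X < p (reduce it to p XOR X).
  12: 12 XOR 6 = 10 < 12 — winning move (to 10).
  5: 5 XOR 6 = 3 < 5 — winning move (to 3).
  15: 15 XOR 6 = 9 < 15 — winning move (to 9).
That gives 3 winning moves.

3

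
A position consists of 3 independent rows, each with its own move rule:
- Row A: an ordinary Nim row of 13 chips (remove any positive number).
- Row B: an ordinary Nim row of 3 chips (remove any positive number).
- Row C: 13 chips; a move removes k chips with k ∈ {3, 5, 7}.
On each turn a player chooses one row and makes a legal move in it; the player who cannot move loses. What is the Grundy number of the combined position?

Row A is a plain Nim row of size 13, so its Grundy value is 13.
Row B is a plain Nim row of size 3, so its Grundy value is 3.
Grundy values for row C (subtraction set {3, 5, 7}):
k:     0  1  2  3  4  5  6  7  8  9 10 11 12 13
g(k):  0  0  0  1  1  1  2  2  2  3  0  0  0  1
So g(13) = 1.
By the Sprague-Grundy theorem, the Grundy value of a sum of independent games is the XOR of the component values.
Combined value = 13 ⊕ 3 ⊕ 1 = 15.

15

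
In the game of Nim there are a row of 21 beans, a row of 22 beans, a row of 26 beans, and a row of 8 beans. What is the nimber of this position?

Nim-sum: 21 ^ 22 ^ 26 ^ 8 = 17.

17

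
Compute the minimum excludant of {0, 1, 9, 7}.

2

The values 0, 1 are all present; 2 is the first non-negative integer missing from the set.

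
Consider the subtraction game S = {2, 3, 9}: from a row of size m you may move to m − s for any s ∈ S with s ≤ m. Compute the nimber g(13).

1

Compute g(0), g(1), … for moves {2, 3, 9}:
g(0) = mex{} = 0
g(1) = mex{} = 0
g(2) = mex{0} = 1
g(3) = mex{0} = 1
g(4) = mex{0,1} = 2
g(5) = mex{1} = 0
g(6) = mex{1,2} = 0
g(7) = mex{0,2} = 1
g(8) = mex{0} = 1
g(9) = mex{0,1} = 2
g(10) = mex{0,1} = 2
g(11) = mex{1,2} = 0
g(12) = mex{1,2} = 0
g(13) = mex{0,2} = 1
So g(13) = 1.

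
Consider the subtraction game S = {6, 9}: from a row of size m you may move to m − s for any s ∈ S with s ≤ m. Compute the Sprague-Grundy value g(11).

Compute g(0), g(1), … for moves {6, 9}:
k:     0  1  2  3  4  5  6  7  8  9 10 11
g(k):  0  0  0  0  0  0  1  1  1  1  1  1
So g(11) = 1.

1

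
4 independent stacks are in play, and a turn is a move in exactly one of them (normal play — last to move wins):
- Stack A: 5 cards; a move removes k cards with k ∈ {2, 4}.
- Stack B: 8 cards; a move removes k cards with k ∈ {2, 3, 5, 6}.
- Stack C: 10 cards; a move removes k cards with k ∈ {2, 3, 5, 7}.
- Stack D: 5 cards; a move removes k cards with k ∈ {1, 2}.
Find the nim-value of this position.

0

For stack A, compute g(0), g(1), … with moves {2, 4}:
k:     0  1  2  3  4  5
g(k):  0  0  1  1  2  2
So g(5) = 2.
Grundy values for stack B (subtraction set {2, 3, 5, 6}):
g(0) = mex{} = 0
g(1) = mex{} = 0
g(2) = mex{0} = 1
g(3) = mex{0} = 1
g(4) = mex{0,1} = 2
g(5) = mex{0,1} = 2
g(6) = mex{0,1,2} = 3
g(7) = mex{0,1,2} = 3
g(8) = mex{1,2,3} = 0
So g(8) = 0.
Build the Grundy sequence for stack C with g(k) = mex{g(k−s) : s ∈ {2, 3, 5, 7}, s ≤ k}:
k:     0  1  2  3  4  5  6  7  8  9 10
g(k):  0  0  1  1  2  2  3  3  4  0  0
So g(10) = 0.
Grundy values for stack D (subtraction set {1, 2}):
k:     0  1  2  3  4  5
g(k):  0  1  2  0  1  2
So g(5) = 2.
The value of a disjunctive sum is the nim-sum of the parts.
Combined value = 2 ⊕ 0 ⊕ 0 ⊕ 2 = 0.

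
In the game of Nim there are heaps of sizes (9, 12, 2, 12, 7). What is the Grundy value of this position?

Nim-sum: 9 ⊕ 12 ⊕ 2 ⊕ 12 ⊕ 7 = 12.

12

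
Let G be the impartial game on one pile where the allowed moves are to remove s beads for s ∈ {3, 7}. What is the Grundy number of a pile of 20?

Grundy values for subtraction set {3, 7}:
k:     0  1  2  3  4  5  6  7  8  9 10 11 12 13 14 15 16 17 18 19 20
g(k):  0  0  0  1  1  1  0  2  2  1  0  0  0  1  1  1  0  2  2  1  0
So g(20) = 0.

0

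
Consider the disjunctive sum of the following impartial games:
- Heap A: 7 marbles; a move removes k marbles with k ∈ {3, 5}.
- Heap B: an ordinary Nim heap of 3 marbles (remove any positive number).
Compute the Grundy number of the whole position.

Build the Grundy sequence for heap A with g(k) = mex{g(k−s) : s ∈ {3, 5}, s ≤ k}:
g(0) = mex{} = 0
g(1) = mex{} = 0
g(2) = mex{} = 0
g(3) = mex{0} = 1
g(4) = mex{0} = 1
g(5) = mex{0} = 1
g(6) = mex{0,1} = 2
g(7) = mex{0,1} = 2
So g(7) = 2.
Heap B is a plain Nim heap of size 3, so its Grundy value is 3.
The value of a disjunctive sum is the nim-sum of the parts.
Combined value = 2 ⊕ 3 = 1.

1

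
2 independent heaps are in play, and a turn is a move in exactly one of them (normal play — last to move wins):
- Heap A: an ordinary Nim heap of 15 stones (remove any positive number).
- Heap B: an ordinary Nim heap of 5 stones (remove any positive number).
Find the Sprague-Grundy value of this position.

Heap A is a plain Nim heap of size 15, so its Grundy value is 15.
Heap B is a plain Nim heap of size 5, so its Grundy value is 5.
By the Sprague-Grundy theorem, the Grundy value of a sum of independent games is the XOR of the component values.
Combined value = 15 XOR 5 = 10.

10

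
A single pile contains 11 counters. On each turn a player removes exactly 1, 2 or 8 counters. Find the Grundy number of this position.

2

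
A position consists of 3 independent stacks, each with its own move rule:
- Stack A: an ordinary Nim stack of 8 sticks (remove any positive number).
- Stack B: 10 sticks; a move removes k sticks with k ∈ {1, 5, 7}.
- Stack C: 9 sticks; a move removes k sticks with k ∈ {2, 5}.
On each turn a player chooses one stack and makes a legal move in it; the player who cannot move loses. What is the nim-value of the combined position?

9

Stack A is a plain Nim stack of size 8, so its Grundy value is 8.
For stack B, compute g(0), g(1), … with moves {1, 5, 7}:
g(0) = mex{} = 0
g(1) = mex{0} = 1
g(2) = mex{1} = 0
g(3) = mex{0} = 1
g(4) = mex{1} = 0
g(5) = mex{0} = 1
g(6) = mex{1} = 0
g(7) = mex{0} = 1
g(8) = mex{1} = 0
g(9) = mex{0} = 1
g(10) = mex{1} = 0
So g(10) = 0.
Grundy values for stack C (subtraction set {2, 5}):
g(0) = mex{} = 0
g(1) = mex{} = 0
g(2) = mex{0} = 1
g(3) = mex{0} = 1
g(4) = mex{1} = 0
g(5) = mex{0,1} = 2
g(6) = mex{0} = 1
g(7) = mex{1,2} = 0
g(8) = mex{1} = 0
g(9) = mex{0} = 1
So g(9) = 1.
By the Sprague-Grundy theorem, the Grundy value of a sum of independent games is the XOR of the component values.
Combined value = 8 XOR 0 XOR 1 = 9.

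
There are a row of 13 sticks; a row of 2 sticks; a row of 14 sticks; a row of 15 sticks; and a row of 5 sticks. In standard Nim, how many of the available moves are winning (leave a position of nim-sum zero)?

3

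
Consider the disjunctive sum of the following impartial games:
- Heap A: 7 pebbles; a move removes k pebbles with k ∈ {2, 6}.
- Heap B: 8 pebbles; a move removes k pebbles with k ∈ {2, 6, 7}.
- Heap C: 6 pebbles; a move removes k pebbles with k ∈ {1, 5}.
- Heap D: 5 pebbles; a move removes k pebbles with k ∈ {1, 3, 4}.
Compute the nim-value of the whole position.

0

For heap A, compute g(0), g(1), … with moves {2, 6}:
k:     0  1  2  3  4  5  6  7
g(k):  0  0  1  1  0  0  1  1
So g(7) = 1.
For heap B, compute g(0), g(1), … with moves {2, 6, 7}:
g(0) = mex{} = 0
g(1) = mex{} = 0
g(2) = mex{0} = 1
g(3) = mex{0} = 1
g(4) = mex{1} = 0
g(5) = mex{1} = 0
g(6) = mex{0} = 1
g(7) = mex{0} = 1
g(8) = mex{0,1} = 2
So g(8) = 2.
Build the Grundy sequence for heap C with g(k) = mex{g(k−s) : s ∈ {1, 5}, s ≤ k}:
g(0) = mex{} = 0
g(1) = mex{0} = 1
g(2) = mex{1} = 0
g(3) = mex{0} = 1
g(4) = mex{1} = 0
g(5) = mex{0} = 1
g(6) = mex{1} = 0
So g(6) = 0.
Grundy values for heap D (subtraction set {1, 3, 4}):
k:     0  1  2  3  4  5
g(k):  0  1  0  1  2  3
So g(5) = 3.
By the Sprague-Grundy theorem, the Grundy value of a sum of independent games is the XOR of the component values.
Combined value = 1 XOR 2 XOR 0 XOR 3 = 0.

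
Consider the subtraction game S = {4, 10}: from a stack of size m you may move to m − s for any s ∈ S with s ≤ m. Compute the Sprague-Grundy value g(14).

0

Grundy values for subtraction set {4, 10}:
k:     0  1  2  3  4  5  6  7  8  9 10 11 12 13 14
g(k):  0  0  0  0  1  1  1  1  0  0  2  2  1  1  0
So g(14) = 0.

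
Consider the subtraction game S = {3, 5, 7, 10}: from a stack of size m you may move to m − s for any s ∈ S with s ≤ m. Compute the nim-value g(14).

Compute g(0), g(1), … for moves {3, 5, 7, 10}:
g(0) = mex{} = 0
g(1) = mex{} = 0
g(2) = mex{} = 0
g(3) = mex{0} = 1
g(4) = mex{0} = 1
g(5) = mex{0} = 1
g(6) = mex{0,1} = 2
g(7) = mex{0,1} = 2
g(8) = mex{0,1} = 2
g(9) = mex{0,1,2} = 3
g(10) = mex{0,1,2} = 3
g(11) = mex{0,1,2} = 3
g(12) = mex{0,1,2,3} = 4
g(13) = mex{1,2,3} = 0
g(14) = mex{1,2,3} = 0
So g(14) = 0.

0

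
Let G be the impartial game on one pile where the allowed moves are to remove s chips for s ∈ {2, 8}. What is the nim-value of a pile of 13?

1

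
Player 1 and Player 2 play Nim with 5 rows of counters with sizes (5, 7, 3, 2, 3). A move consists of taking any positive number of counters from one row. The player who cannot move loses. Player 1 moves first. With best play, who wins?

Compute the nim-sum pairwise:
5 ^ 7 = 2
2 ^ 3 = 1
1 ^ 2 = 3
3 ^ 3 = 0
The nim-sum is 0, so this is a P-position: the player to move is in a losing position under optimal play; Player 1 is about to move from it and so loses — Player 2 wins.

Player 2 wins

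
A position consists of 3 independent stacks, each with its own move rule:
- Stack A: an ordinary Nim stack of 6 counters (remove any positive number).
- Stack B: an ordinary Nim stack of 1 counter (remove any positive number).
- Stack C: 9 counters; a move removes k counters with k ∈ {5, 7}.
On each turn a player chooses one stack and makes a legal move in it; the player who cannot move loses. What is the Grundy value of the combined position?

6

Stack A is a plain Nim stack of size 6, so its Grundy value is 6.
Stack B is a plain Nim stack of size 1, so its Grundy value is 1.
Build the Grundy sequence for stack C with g(k) = mex{g(k−s) : s ∈ {5, 7}, s ≤ k}:
k:     0  1  2  3  4  5  6  7  8  9
g(k):  0  0  0  0  0  1  1  1  1  1
So g(9) = 1.
By the Sprague-Grundy theorem, the Grundy value of a sum of independent games is the XOR of the component values.
Combined value = 6 ⊕ 1 ⊕ 1 = 6.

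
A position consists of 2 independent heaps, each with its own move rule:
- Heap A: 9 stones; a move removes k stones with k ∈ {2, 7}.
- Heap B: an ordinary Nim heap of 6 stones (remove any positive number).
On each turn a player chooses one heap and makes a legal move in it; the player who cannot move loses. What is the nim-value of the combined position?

For heap A, compute g(0), g(1), … with moves {2, 7}:
g(0) = mex{} = 0
g(1) = mex{} = 0
g(2) = mex{0} = 1
g(3) = mex{0} = 1
g(4) = mex{1} = 0
g(5) = mex{1} = 0
g(6) = mex{0} = 1
g(7) = mex{0} = 1
g(8) = mex{0,1} = 2
g(9) = mex{1} = 0
So g(9) = 0.
Heap B is a plain Nim heap of size 6, so its Grundy value is 6.
The value of a disjunctive sum is the nim-sum of the parts.
Combined value = 0 ⊕ 6 = 6.

6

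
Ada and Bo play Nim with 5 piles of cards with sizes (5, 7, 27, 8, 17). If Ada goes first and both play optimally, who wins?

Compute the nim-sum pairwise:
5 ⊕ 7 = 2
2 ⊕ 27 = 25
25 ⊕ 8 = 17
17 ⊕ 17 = 0
The nim-sum is 0, so this is a P-position: the player to move is in a losing position under optimal play; Ada is about to move from it and so loses — Bo wins.

Bo wins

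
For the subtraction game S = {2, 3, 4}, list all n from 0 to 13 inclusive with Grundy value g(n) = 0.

0, 1, 6, 7, 12, 13

Build the Grundy sequence with g(k) = mex{g(k−s) : s ∈ {2, 3, 4}, s ≤ k}:
k:     0  1  2  3  4  5  6  7  8  9 10 11 12 13
g(k):  0  0  1  1  2  2  0  0  1  1  2  2  0  0
The P-positions (g = 0) in 0..13 are 0, 1, 6, 7, 12, 13.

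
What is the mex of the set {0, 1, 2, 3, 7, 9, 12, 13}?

The values 0, 1, 2, 3 are all present; 4 is the first non-negative integer missing from the set.

4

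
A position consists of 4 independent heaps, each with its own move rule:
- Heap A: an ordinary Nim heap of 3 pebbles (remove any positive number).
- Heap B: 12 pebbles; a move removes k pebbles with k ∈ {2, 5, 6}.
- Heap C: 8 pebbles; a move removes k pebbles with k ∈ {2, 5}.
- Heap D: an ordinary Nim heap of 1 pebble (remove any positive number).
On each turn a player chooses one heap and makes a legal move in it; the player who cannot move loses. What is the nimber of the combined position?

2

Heap A is a plain Nim heap of size 3, so its Grundy value is 3.
Build the Grundy sequence for heap B with g(k) = mex{g(k−s) : s ∈ {2, 5, 6}, s ≤ k}:
k:     0  1  2  3  4  5  6  7  8  9 10 11 12
g(k):  0  0  1  1  0  2  1  3  0  2  1  0  0
So g(12) = 0.
Build the Grundy sequence for heap C with g(k) = mex{g(k−s) : s ∈ {2, 5}, s ≤ k}:
k:     0  1  2  3  4  5  6  7  8
g(k):  0  0  1  1  0  2  1  0  0
So g(8) = 0.
Heap D is a plain Nim heap of size 1, so its Grundy value is 1.
By the Sprague-Grundy theorem, the Grundy value of a sum of independent games is the XOR of the component values.
Combined value = 3 XOR 0 XOR 0 XOR 1 = 2.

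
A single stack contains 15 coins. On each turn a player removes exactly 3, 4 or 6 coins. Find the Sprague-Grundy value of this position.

2

Grundy values for subtraction set {3, 4, 6}:
k:     0  1  2  3  4  5  6  7  8  9 10 11 12 13 14 15
g(k):  0  0  0  1  1  1  2  2  2  0  0  0  1  1  1  2
So g(15) = 2.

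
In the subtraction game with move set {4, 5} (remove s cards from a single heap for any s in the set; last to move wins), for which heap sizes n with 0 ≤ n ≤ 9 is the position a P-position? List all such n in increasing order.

0, 1, 2, 3, 9

Build the Grundy sequence with g(k) = mex{g(k−s) : s ∈ {4, 5}, s ≤ k}:
k:     0  1  2  3  4  5  6  7  8  9
g(k):  0  0  0  0  1  1  1  1  2  0
The P-positions (g = 0) in 0..9 are 0, 1, 2, 3, 9.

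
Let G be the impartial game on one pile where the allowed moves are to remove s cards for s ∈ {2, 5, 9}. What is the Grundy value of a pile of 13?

Grundy values for subtraction set {2, 5, 9}:
g(0) = mex{} = 0
g(1) = mex{} = 0
g(2) = mex{0} = 1
g(3) = mex{0} = 1
g(4) = mex{1} = 0
g(5) = mex{0,1} = 2
g(6) = mex{0} = 1
g(7) = mex{1,2} = 0
g(8) = mex{1} = 0
g(9) = mex{0} = 1
g(10) = mex{0,2} = 1
g(11) = mex{1} = 0
g(12) = mex{0,1} = 2
g(13) = mex{0} = 1
So g(13) = 1.

1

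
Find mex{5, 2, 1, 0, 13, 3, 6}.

4

The values 0, 1, 2, 3 are all present; 4 is the first non-negative integer missing from the set.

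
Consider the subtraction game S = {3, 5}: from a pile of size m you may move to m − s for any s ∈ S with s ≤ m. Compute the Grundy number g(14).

Grundy values for subtraction set {3, 5}:
g(0) = mex{} = 0
g(1) = mex{} = 0
g(2) = mex{} = 0
g(3) = mex{0} = 1
g(4) = mex{0} = 1
g(5) = mex{0} = 1
g(6) = mex{0,1} = 2
g(7) = mex{0,1} = 2
g(8) = mex{1} = 0
g(9) = mex{1,2} = 0
g(10) = mex{1,2} = 0
g(11) = mex{0,2} = 1
g(12) = mex{0,2} = 1
g(13) = mex{0} = 1
g(14) = mex{0,1} = 2
So g(14) = 2.

2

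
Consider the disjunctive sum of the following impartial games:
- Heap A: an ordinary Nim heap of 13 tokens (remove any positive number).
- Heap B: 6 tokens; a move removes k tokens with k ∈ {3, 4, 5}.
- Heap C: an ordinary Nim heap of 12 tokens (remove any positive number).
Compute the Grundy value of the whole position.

3

Heap A is a plain Nim heap of size 13, so its Grundy value is 13.
Grundy values for heap B (subtraction set {3, 4, 5}):
g(0) = mex{} = 0
g(1) = mex{} = 0
g(2) = mex{} = 0
g(3) = mex{0} = 1
g(4) = mex{0} = 1
g(5) = mex{0} = 1
g(6) = mex{0,1} = 2
So g(6) = 2.
Heap C is a plain Nim heap of size 12, so its Grundy value is 12.
The value of a disjunctive sum is the nim-sum of the parts.
Combined value = 13 ⊕ 2 ⊕ 12 = 3.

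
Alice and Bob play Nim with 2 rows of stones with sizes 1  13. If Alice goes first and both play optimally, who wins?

Alice wins

In binary:
  0001  (1)
  1101  (13)
  ----
  1100  (12)
The nim-sum is 12 ≠ 0, so this is an N-position: the player to move can win; Alice has a winning move.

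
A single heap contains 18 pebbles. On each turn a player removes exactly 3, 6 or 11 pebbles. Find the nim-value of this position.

Compute g(0), g(1), … for moves {3, 6, 11}:
k:     0  1  2  3  4  5  6  7  8  9 10 11 12 13 14 15 16 17 18
g(k):  0  0  0  1  1  1  2  2  2  0  0  3  1  1  0  2  2  1  0
So g(18) = 0.

0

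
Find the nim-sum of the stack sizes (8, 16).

Compute the nim-sum pairwise:
8 ^ 16 = 24

24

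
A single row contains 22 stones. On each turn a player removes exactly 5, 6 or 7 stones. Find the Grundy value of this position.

Grundy values for subtraction set {5, 6, 7}:
k:     0  1  2  3  4  5  6  7  8  9 10 11 12 13 14 15 16 17 18 19 20 21 22
g(k):  0  0  0  0  0  1  1  1  1  1  2  2  0  0  0  0  0  1  1  1  1  1  2
So g(22) = 2.

2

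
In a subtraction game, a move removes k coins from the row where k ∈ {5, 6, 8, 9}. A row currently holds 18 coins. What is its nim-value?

0

Compute g(0), g(1), … for moves {5, 6, 8, 9}:
k:     0  1  2  3  4  5  6  7  8  9 10 11 12 13 14 15 16 17 18
g(k):  0  0  0  0  0  1  1  1  1  1  2  2  2  2  0  0  0  0  0
So g(18) = 0.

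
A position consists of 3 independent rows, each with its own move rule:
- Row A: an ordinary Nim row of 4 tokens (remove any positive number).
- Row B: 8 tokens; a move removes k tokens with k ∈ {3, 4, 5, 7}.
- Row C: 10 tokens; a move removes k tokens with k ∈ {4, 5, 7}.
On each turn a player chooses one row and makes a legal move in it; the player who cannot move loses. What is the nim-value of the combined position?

4

Row A is a plain Nim row of size 4, so its Grundy value is 4.
Grundy values for row B (subtraction set {3, 4, 5, 7}):
g(0) = mex{} = 0
g(1) = mex{} = 0
g(2) = mex{} = 0
g(3) = mex{0} = 1
g(4) = mex{0} = 1
g(5) = mex{0} = 1
g(6) = mex{0,1} = 2
g(7) = mex{0,1} = 2
g(8) = mex{0,1} = 2
So g(8) = 2.
Build the Grundy sequence for row C with g(k) = mex{g(k−s) : s ∈ {4, 5, 7}, s ≤ k}:
k:     0  1  2  3  4  5  6  7  8  9 10
g(k):  0  0  0  0  1  1  1  1  2  2  2
So g(10) = 2.
By the Sprague-Grundy theorem, the Grundy value of a sum of independent games is the XOR of the component values.
Combined value = 4 ⊕ 2 ⊕ 2 = 4.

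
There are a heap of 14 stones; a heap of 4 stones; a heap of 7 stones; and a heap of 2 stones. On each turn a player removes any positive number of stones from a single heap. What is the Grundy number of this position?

Write each in binary and XOR column by column:
  1110  (14)
  0100  (4)
  0111  (7)
  0010  (2)
  ----
  1111  (15)

15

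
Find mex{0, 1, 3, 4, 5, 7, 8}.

The values 0, 1 are all present; 2 is the first non-negative integer missing from the set.

2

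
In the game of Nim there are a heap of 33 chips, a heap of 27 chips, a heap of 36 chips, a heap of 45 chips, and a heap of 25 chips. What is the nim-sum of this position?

42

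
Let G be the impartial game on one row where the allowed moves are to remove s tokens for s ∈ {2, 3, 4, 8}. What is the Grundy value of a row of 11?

2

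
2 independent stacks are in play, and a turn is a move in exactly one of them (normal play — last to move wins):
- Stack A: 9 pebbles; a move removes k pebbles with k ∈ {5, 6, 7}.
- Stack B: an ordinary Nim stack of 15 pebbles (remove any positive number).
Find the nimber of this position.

For stack A, compute g(0), g(1), … with moves {5, 6, 7}:
g(0) = mex{} = 0
g(1) = mex{} = 0
g(2) = mex{} = 0
g(3) = mex{} = 0
g(4) = mex{} = 0
g(5) = mex{0} = 1
g(6) = mex{0} = 1
g(7) = mex{0} = 1
g(8) = mex{0} = 1
g(9) = mex{0} = 1
So g(9) = 1.
Stack B is a plain Nim stack of size 15, so its Grundy value is 15.
By the Sprague-Grundy theorem, the Grundy value of a sum of independent games is the XOR of the component values.
Combined value = 1 ⊕ 15 = 14.

14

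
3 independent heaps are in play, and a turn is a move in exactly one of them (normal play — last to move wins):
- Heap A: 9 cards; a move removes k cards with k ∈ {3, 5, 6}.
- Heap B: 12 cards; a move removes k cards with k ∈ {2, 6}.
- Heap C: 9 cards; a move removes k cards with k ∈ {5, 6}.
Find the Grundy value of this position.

1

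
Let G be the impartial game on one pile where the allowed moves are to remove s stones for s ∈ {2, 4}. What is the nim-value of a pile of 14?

Compute g(0), g(1), … for moves {2, 4}:
g(0) = mex{} = 0
g(1) = mex{} = 0
g(2) = mex{0} = 1
g(3) = mex{0} = 1
g(4) = mex{0,1} = 2
g(5) = mex{0,1} = 2
g(6) = mex{1,2} = 0
g(7) = mex{1,2} = 0
g(8) = mex{0,2} = 1
g(9) = mex{0,2} = 1
g(10) = mex{0,1} = 2
g(11) = mex{0,1} = 2
g(12) = mex{1,2} = 0
g(13) = mex{1,2} = 0
g(14) = mex{0,2} = 1
So g(14) = 1.

1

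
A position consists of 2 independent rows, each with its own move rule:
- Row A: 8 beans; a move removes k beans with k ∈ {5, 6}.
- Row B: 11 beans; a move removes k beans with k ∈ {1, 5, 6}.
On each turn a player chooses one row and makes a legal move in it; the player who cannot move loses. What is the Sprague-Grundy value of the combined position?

1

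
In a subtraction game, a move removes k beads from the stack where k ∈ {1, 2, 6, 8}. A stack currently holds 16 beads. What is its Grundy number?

2

Grundy values for subtraction set {1, 2, 6, 8}:
k:     0  1  2  3  4  5  6  7  8  9 10 11 12 13 14 15 16
g(k):  0  1  2  0  1  2  3  0  1  2  0  1  2  3  0  1  2
So g(16) = 2.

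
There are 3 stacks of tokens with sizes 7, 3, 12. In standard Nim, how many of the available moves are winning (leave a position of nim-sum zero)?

Nim-sum: 7 ⊕ 3 ⊕ 12 = 8.
The overall nim-sum is X = 8. A stack of size p has a winning move iff p XOR X < p (reduce it to p XOR X).
  7: 7 XOR 8 = 15 ≥ 7 — no move.
  3: 3 XOR 8 = 11 ≥ 3 — no move.
  12: 12 XOR 8 = 4 < 12 — winning move (to 4).
That gives 1 winning move.

1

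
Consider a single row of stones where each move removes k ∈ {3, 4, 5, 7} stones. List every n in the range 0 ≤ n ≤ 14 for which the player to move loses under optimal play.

Build the Grundy sequence with g(k) = mex{g(k−s) : s ∈ {3, 4, 5, 7}, s ≤ k}:
g(0) = mex{} = 0
g(1) = mex{} = 0
g(2) = mex{} = 0
g(3) = mex{0} = 1
g(4) = mex{0} = 1
g(5) = mex{0} = 1
g(6) = mex{0,1} = 2
g(7) = mex{0,1} = 2
g(8) = mex{0,1} = 2
g(9) = mex{0,1,2} = 3
g(10) = mex{1,2} = 0
g(11) = mex{1,2} = 0
g(12) = mex{1,2,3} = 0
g(13) = mex{0,2,3} = 1
g(14) = mex{0,2,3} = 1
The P-positions (g = 0) in 0..14 are 0, 1, 2, 10, 11, 12.

0, 1, 2, 10, 11, 12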